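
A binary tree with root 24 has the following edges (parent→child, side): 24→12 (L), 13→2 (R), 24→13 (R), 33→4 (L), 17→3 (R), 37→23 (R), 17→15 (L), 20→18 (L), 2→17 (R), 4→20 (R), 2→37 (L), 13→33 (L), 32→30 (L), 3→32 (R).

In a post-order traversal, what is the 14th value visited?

Post-order visits the left subtree, then the right subtree, then the node.
At 24: go left to 12.
  12 is a leaf — visit 12.
At 24: go right to 13.
  At 13: go left to 33.
    At 33: go left to 4.
      At 4: no left child.
      At 4: go right to 20.
        At 20: go left to 18.
          18 is a leaf — visit 18.
        At 20: no right child.
        Visit 20.
      Visit 4.
    At 33: no right child.
    Visit 33.
  At 13: go right to 2.
    At 2: go left to 37.
      At 37: no left child.
      At 37: go right to 23.
        23 is a leaf — visit 23.
      Visit 37.
    At 2: go right to 17.
      At 17: go left to 15.
        15 is a leaf — visit 15.
      At 17: go right to 3.
        At 3: no left child.
        At 3: go right to 32.
          At 32: go left to 30.
            30 is a leaf — visit 30.
          At 32: no right child.
          Visit 32.
        Visit 3.
      Visit 17.
    Visit 2.
  Visit 13.
Visit 24.
Full post-order sequence: 12, 18, 20, 4, 33, 23, 37, 15, 30, 32, 3, 17, 2, 13, 24.

13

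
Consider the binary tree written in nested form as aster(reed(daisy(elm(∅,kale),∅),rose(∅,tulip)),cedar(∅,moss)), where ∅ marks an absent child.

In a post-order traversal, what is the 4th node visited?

tulip

Post-order visits the left subtree, then the right subtree, then the node.
At aster: go left to reed.
  At reed: go left to daisy.
    At daisy: go left to elm.
      At elm: no left child.
      At elm: go right to kale.
        kale is a leaf — visit kale.
      Visit elm.
    At daisy: no right child.
    Visit daisy.
  At reed: go right to rose.
    At rose: no left child.
    At rose: go right to tulip.
      tulip is a leaf — visit tulip.
    Visit rose.
  Visit reed.
At aster: go right to cedar.
  At cedar: no left child.
  At cedar: go right to moss.
    moss is a leaf — visit moss.
  Visit cedar.
Visit aster.
Full post-order sequence: kale, elm, daisy, tulip, rose, reed, moss, cedar, aster.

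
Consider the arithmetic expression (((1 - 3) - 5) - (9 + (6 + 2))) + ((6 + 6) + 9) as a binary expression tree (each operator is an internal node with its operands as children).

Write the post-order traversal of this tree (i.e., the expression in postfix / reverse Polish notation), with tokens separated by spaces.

Post-order on an expression tree gives postfix notation: for each operator, emit left operand, right operand, then the operator.

1 3 - 5 - 9 6 2 + + - 6 6 + 9 + +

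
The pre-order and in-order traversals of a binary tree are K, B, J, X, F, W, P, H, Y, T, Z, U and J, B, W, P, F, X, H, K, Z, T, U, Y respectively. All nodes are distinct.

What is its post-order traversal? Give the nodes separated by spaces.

J P W F H X B Z U T Y K

The first element of pre-order is the root; it splits in-order into left and right subtrees.
Root K: left subtree has 7 nodes {J, B, W, P, F, X, H}, right has 4 {Z, T, U, Y}.
  Root B: left subtree has 1 node {J}, right has 5 {W, P, F, X, H}.
    Root X: left subtree has 3 nodes {W, P, F}, right has 1 {H}.
      Root F: left subtree has 2 nodes {W, P}, right has 0 { }.
        Root W: left subtree has 0 nodes { }, right has 1 {P}.
  Root Y: left subtree has 3 nodes {Z, T, U}, right has 0 { }.
    Root T: left subtree has 1 node {Z}, right has 1 {U}.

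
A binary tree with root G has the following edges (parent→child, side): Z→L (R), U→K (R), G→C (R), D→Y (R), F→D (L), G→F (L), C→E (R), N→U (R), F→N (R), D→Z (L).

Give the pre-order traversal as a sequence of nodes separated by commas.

G, F, D, Z, L, Y, N, U, K, C, E

Pre-order visits the node, then its left subtree, then its right subtree.
Visit G.
At G: go left to F.
  Visit F.
  At F: go left to D.
    Visit D.
    At D: go left to Z.
      Visit Z.
      At Z: no left child.
      At Z: go right to L.
        L is a leaf — visit L.
    At D: go right to Y.
      Y is a leaf — visit Y.
  At F: go right to N.
    Visit N.
    At N: no left child.
    At N: go right to U.
      Visit U.
      At U: no left child.
      At U: go right to K.
        K is a leaf — visit K.
At G: go right to C.
  Visit C.
  At C: no left child.
  At C: go right to E.
    E is a leaf — visit E.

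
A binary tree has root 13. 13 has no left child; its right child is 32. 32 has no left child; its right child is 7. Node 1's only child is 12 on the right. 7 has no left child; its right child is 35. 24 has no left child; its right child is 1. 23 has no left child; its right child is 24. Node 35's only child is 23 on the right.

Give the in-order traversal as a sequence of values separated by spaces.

In-order visits the left subtree, then the node, then the right subtree.
At 13: no left child.
Visit 13.
At 13: go right to 32.
  At 32: no left child.
  Visit 32.
  At 32: go right to 7.
    At 7: no left child.
    Visit 7.
    At 7: go right to 35.
      At 35: no left child.
      Visit 35.
      At 35: go right to 23.
        At 23: no left child.
        Visit 23.
        At 23: go right to 24.
          At 24: no left child.
          Visit 24.
          At 24: go right to 1.
            At 1: no left child.
            Visit 1.
            At 1: go right to 12.
              12 is a leaf — visit 12.

13 32 7 35 23 24 1 12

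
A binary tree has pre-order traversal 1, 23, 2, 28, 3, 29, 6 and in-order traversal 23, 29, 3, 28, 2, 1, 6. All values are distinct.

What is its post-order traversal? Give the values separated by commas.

29, 3, 28, 2, 23, 6, 1

The first element of pre-order is the root; it splits in-order into left and right subtrees.
Root 1: left subtree has 5 nodes {23, 29, 3, 28, 2}, right has 1 {6}.
  Root 23: left subtree has 0 nodes { }, right has 4 {29, 3, 28, 2}.
    Root 2: left subtree has 3 nodes {29, 3, 28}, right has 0 { }.
      Root 28: left subtree has 2 nodes {29, 3}, right has 0 { }.
        Root 3: left subtree has 1 node {29}, right has 0 { }.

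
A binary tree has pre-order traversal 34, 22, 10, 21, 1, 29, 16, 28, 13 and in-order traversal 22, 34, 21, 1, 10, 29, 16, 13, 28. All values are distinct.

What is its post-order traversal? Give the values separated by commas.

The first element of pre-order is the root; it splits in-order into left and right subtrees.
Root 34: left subtree has 1 node {22}, right has 7 {21, 1, 10, 29, 16, 13, 28}.
  Root 10: left subtree has 2 nodes {21, 1}, right has 4 {29, 16, 13, 28}.
    Root 21: left subtree has 0 nodes { }, right has 1 {1}.
    Root 29: left subtree has 0 nodes { }, right has 3 {16, 13, 28}.
      Root 16: left subtree has 0 nodes { }, right has 2 {13, 28}.
        Root 28: left subtree has 1 node {13}, right has 0 { }.

22, 1, 21, 13, 28, 16, 29, 10, 34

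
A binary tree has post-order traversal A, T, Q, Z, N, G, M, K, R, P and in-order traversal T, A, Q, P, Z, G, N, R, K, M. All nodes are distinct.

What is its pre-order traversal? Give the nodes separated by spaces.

P Q T A R G Z N K M

The last element of post-order is the root; it splits in-order into left and right subtrees.
Root P: left subtree has 3 nodes {T, A, Q}, right has 6 {Z, G, N, R, K, M}.
  Root Q: left subtree has 2 nodes {T, A}, right has 0 { }.
    Root T: left subtree has 0 nodes { }, right has 1 {A}.
  Root R: left subtree has 3 nodes {Z, G, N}, right has 2 {K, M}.
    Root G: left subtree has 1 node {Z}, right has 1 {N}.
    Root K: left subtree has 0 nodes { }, right has 1 {M}.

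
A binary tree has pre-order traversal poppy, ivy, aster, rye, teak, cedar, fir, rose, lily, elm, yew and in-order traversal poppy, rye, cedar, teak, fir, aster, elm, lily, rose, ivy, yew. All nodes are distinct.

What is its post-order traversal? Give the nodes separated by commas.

cedar, fir, teak, rye, elm, lily, rose, aster, yew, ivy, poppy

The first element of pre-order is the root; it splits in-order into left and right subtrees.
Root poppy: left subtree has 0 nodes { }, right has 10 {rye, cedar, teak, fir, aster, elm, lily, rose, ivy, yew}.
  Root ivy: left subtree has 8 nodes {rye, cedar, teak, fir, aster, elm, lily, rose}, right has 1 {yew}.
    Root aster: left subtree has 4 nodes {rye, cedar, teak, fir}, right has 3 {elm, lily, rose}.
      Root rye: left subtree has 0 nodes { }, right has 3 {cedar, teak, fir}.
        Root teak: left subtree has 1 node {cedar}, right has 1 {fir}.
      Root rose: left subtree has 2 nodes {elm, lily}, right has 0 { }.
        Root lily: left subtree has 1 node {elm}, right has 0 { }.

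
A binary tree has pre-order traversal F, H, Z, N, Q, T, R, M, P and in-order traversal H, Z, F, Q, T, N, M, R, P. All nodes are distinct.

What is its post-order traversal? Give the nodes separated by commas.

The first element of pre-order is the root; it splits in-order into left and right subtrees.
Root F: left subtree has 2 nodes {H, Z}, right has 6 {Q, T, N, M, R, P}.
  Root H: left subtree has 0 nodes { }, right has 1 {Z}.
  Root N: left subtree has 2 nodes {Q, T}, right has 3 {M, R, P}.
    Root Q: left subtree has 0 nodes { }, right has 1 {T}.
    Root R: left subtree has 1 node {M}, right has 1 {P}.

Z, H, T, Q, M, P, R, N, F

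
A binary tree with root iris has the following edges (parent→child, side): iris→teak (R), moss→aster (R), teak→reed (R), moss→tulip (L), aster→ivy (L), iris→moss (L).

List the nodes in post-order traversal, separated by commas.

Post-order visits the left subtree, then the right subtree, then the node.
At iris: go left to moss.
  At moss: go left to tulip.
    tulip is a leaf — visit tulip.
  At moss: go right to aster.
    At aster: go left to ivy.
      ivy is a leaf — visit ivy.
    At aster: no right child.
    Visit aster.
  Visit moss.
At iris: go right to teak.
  At teak: no left child.
  At teak: go right to reed.
    reed is a leaf — visit reed.
  Visit teak.
Visit iris.

tulip, ivy, aster, moss, reed, teak, iris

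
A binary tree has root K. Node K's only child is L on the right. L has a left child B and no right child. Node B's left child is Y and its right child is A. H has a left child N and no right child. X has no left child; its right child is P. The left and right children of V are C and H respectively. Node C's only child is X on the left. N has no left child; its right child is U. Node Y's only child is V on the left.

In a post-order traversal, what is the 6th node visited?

H

Post-order visits the left subtree, then the right subtree, then the node.
At K: no left child.
At K: go right to L.
  At L: go left to B.
    At B: go left to Y.
      At Y: go left to V.
        At V: go left to C.
          At C: go left to X.
            At X: no left child.
            At X: go right to P.
              P is a leaf — visit P.
            Visit X.
          At C: no right child.
          Visit C.
        At V: go right to H.
          At H: go left to N.
            At N: no left child.
            At N: go right to U.
              U is a leaf — visit U.
            Visit N.
          At H: no right child.
          Visit H.
        Visit V.
      At Y: no right child.
      Visit Y.
    At B: go right to A.
      A is a leaf — visit A.
    Visit B.
  At L: no right child.
  Visit L.
Visit K.
Full post-order sequence: P, X, C, U, N, H, V, Y, A, B, L, K.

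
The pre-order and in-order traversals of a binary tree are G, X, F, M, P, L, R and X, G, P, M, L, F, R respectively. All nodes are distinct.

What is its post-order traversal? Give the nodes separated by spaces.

The first element of pre-order is the root; it splits in-order into left and right subtrees.
Root G: left subtree has 1 node {X}, right has 5 {P, M, L, F, R}.
  Root F: left subtree has 3 nodes {P, M, L}, right has 1 {R}.
    Root M: left subtree has 1 node {P}, right has 1 {L}.

X P L M R F G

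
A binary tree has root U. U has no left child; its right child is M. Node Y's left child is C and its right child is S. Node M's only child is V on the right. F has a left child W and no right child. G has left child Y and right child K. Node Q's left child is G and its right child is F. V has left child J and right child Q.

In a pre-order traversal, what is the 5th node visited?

Q

Pre-order visits the node, then its left subtree, then its right subtree.
Visit U.
At U: no left child.
At U: go right to M.
  Visit M.
  At M: no left child.
  At M: go right to V.
    Visit V.
    At V: go left to J.
      J is a leaf — visit J.
    At V: go right to Q.
      Visit Q.
      At Q: go left to G.
        Visit G.
        At G: go left to Y.
          Visit Y.
          At Y: go left to C.
            C is a leaf — visit C.
          At Y: go right to S.
            S is a leaf — visit S.
        At G: go right to K.
          K is a leaf — visit K.
      At Q: go right to F.
        Visit F.
        At F: go left to W.
          W is a leaf — visit W.
        At F: no right child.
Full pre-order sequence: U, M, V, J, Q, G, Y, C, S, K, F, W.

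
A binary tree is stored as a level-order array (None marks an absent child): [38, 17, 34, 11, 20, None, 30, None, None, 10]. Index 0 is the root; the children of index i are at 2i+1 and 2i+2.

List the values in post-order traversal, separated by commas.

11, 10, 20, 17, 30, 34, 38

Post-order visits the left subtree, then the right subtree, then the node.
At 38: go left to 17.
  At 17: go left to 11.
    11 is a leaf — visit 11.
  At 17: go right to 20.
    At 20: go left to 10.
      10 is a leaf — visit 10.
    At 20: no right child.
    Visit 20.
  Visit 17.
At 38: go right to 34.
  At 34: no left child.
  At 34: go right to 30.
    30 is a leaf — visit 30.
  Visit 34.
Visit 38.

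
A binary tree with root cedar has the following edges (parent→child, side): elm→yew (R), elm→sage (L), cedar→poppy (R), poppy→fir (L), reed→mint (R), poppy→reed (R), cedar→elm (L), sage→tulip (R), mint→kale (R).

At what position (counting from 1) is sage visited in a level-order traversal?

Level-order visits nodes level by level from the root, left to right within each level.
Level 0: cedar
Level 1: elm, poppy
Level 2: sage, yew, fir, reed
Level 3: tulip, mint
Level 4: kale
Full level-order sequence: cedar, elm, poppy, sage, yew, fir, reed, tulip, mint, kale.

4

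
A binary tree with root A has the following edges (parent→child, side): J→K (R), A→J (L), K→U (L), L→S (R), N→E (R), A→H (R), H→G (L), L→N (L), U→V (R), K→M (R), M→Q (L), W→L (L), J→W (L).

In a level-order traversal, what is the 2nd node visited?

J

Level-order visits nodes level by level from the root, left to right within each level.
Level 0: A
Level 1: J, H
Level 2: W, K, G
Level 3: L, U, M
Level 4: N, S, V, Q
Level 5: E
Full level-order sequence: A, J, H, W, K, G, L, U, M, N, S, V, Q, E.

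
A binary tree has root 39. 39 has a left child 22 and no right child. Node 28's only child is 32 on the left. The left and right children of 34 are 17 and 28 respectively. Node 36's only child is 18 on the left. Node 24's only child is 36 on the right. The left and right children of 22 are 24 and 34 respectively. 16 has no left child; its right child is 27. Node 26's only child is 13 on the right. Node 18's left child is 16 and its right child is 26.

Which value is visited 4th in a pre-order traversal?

Pre-order visits the node, then its left subtree, then its right subtree.
Visit 39.
At 39: go left to 22.
  Visit 22.
  At 22: go left to 24.
    Visit 24.
    At 24: no left child.
    At 24: go right to 36.
      Visit 36.
      At 36: go left to 18.
        Visit 18.
        At 18: go left to 16.
          Visit 16.
          At 16: no left child.
          At 16: go right to 27.
            27 is a leaf — visit 27.
        At 18: go right to 26.
          Visit 26.
          At 26: no left child.
          At 26: go right to 13.
            13 is a leaf — visit 13.
      At 36: no right child.
  At 22: go right to 34.
    Visit 34.
    At 34: go left to 17.
      17 is a leaf — visit 17.
    At 34: go right to 28.
      Visit 28.
      At 28: go left to 32.
        32 is a leaf — visit 32.
      At 28: no right child.
At 39: no right child.
Full pre-order sequence: 39, 22, 24, 36, 18, 16, 27, 26, 13, 34, 17, 28, 32.

36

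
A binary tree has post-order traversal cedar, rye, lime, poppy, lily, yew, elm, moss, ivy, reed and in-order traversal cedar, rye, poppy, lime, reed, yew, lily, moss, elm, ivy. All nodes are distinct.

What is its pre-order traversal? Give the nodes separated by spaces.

reed poppy rye cedar lime ivy moss yew lily elm

The last element of post-order is the root; it splits in-order into left and right subtrees.
Root reed: left subtree has 4 nodes {cedar, rye, poppy, lime}, right has 5 {yew, lily, moss, elm, ivy}.
  Root poppy: left subtree has 2 nodes {cedar, rye}, right has 1 {lime}.
    Root rye: left subtree has 1 node {cedar}, right has 0 { }.
  Root ivy: left subtree has 4 nodes {yew, lily, moss, elm}, right has 0 { }.
    Root moss: left subtree has 2 nodes {yew, lily}, right has 1 {elm}.
      Root yew: left subtree has 0 nodes { }, right has 1 {lily}.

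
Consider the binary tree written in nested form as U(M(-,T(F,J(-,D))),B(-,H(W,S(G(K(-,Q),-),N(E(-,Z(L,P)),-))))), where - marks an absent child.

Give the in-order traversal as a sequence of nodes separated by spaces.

In-order visits the left subtree, then the node, then the right subtree.
At U: go left to M.
  At M: no left child.
  Visit M.
  At M: go right to T.
    At T: go left to F.
      F is a leaf — visit F.
    Visit T.
    At T: go right to J.
      At J: no left child.
      Visit J.
      At J: go right to D.
        D is a leaf — visit D.
Visit U.
At U: go right to B.
  At B: no left child.
  Visit B.
  At B: go right to H.
    At H: go left to W.
      W is a leaf — visit W.
    Visit H.
    At H: go right to S.
      At S: go left to G.
        At G: go left to K.
          At K: no left child.
          Visit K.
          At K: go right to Q.
            Q is a leaf — visit Q.
        Visit G.
        At G: no right child.
      Visit S.
      At S: go right to N.
        At N: go left to E.
          At E: no left child.
          Visit E.
          At E: go right to Z.
            At Z: go left to L.
              L is a leaf — visit L.
            Visit Z.
            At Z: go right to P.
              P is a leaf — visit P.
        Visit N.
        At N: no right child.

M F T J D U B W H K Q G S E L Z P N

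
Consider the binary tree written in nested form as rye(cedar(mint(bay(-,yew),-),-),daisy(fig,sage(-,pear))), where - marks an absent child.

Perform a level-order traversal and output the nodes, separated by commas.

Level-order visits nodes level by level from the root, left to right within each level.
Level 0: rye
Level 1: cedar, daisy
Level 2: mint, fig, sage
Level 3: bay, pear
Level 4: yew

rye, cedar, daisy, mint, fig, sage, bay, pear, yew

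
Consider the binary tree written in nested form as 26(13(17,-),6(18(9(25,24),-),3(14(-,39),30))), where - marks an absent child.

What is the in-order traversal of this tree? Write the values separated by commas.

17, 13, 26, 25, 9, 24, 18, 6, 14, 39, 3, 30

In-order visits the left subtree, then the node, then the right subtree.
At 26: go left to 13.
  At 13: go left to 17.
    17 is a leaf — visit 17.
  Visit 13.
  At 13: no right child.
Visit 26.
At 26: go right to 6.
  At 6: go left to 18.
    At 18: go left to 9.
      At 9: go left to 25.
        25 is a leaf — visit 25.
      Visit 9.
      At 9: go right to 24.
        24 is a leaf — visit 24.
    Visit 18.
    At 18: no right child.
  Visit 6.
  At 6: go right to 3.
    At 3: go left to 14.
      At 14: no left child.
      Visit 14.
      At 14: go right to 39.
        39 is a leaf — visit 39.
    Visit 3.
    At 3: go right to 30.
      30 is a leaf — visit 30.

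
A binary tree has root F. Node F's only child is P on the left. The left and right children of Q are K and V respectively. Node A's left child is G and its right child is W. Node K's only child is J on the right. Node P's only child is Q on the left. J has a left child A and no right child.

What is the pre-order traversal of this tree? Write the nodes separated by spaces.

Pre-order visits the node, then its left subtree, then its right subtree.
Visit F.
At F: go left to P.
  Visit P.
  At P: go left to Q.
    Visit Q.
    At Q: go left to K.
      Visit K.
      At K: no left child.
      At K: go right to J.
        Visit J.
        At J: go left to A.
          Visit A.
          At A: go left to G.
            G is a leaf — visit G.
          At A: go right to W.
            W is a leaf — visit W.
        At J: no right child.
    At Q: go right to V.
      V is a leaf — visit V.
  At P: no right child.
At F: no right child.

F P Q K J A G W V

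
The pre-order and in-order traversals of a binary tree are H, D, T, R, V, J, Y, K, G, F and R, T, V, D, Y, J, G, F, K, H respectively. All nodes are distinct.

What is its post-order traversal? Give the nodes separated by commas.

R, V, T, Y, F, G, K, J, D, H

The first element of pre-order is the root; it splits in-order into left and right subtrees.
Root H: left subtree has 9 nodes {R, T, V, D, Y, J, G, F, K}, right has 0 { }.
  Root D: left subtree has 3 nodes {R, T, V}, right has 5 {Y, J, G, F, K}.
    Root T: left subtree has 1 node {R}, right has 1 {V}.
    Root J: left subtree has 1 node {Y}, right has 3 {G, F, K}.
      Root K: left subtree has 2 nodes {G, F}, right has 0 { }.
        Root G: left subtree has 0 nodes { }, right has 1 {F}.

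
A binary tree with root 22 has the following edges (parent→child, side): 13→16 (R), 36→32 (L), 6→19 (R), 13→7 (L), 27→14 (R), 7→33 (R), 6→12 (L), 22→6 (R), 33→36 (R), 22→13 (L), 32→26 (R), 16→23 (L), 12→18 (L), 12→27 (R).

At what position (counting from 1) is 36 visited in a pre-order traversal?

Pre-order visits the node, then its left subtree, then its right subtree.
Visit 22.
At 22: go left to 13.
  Visit 13.
  At 13: go left to 7.
    Visit 7.
    At 7: no left child.
    At 7: go right to 33.
      Visit 33.
      At 33: no left child.
      At 33: go right to 36.
        Visit 36.
        At 36: go left to 32.
          Visit 32.
          At 32: no left child.
          At 32: go right to 26.
            26 is a leaf — visit 26.
        At 36: no right child.
  At 13: go right to 16.
    Visit 16.
    At 16: go left to 23.
      23 is a leaf — visit 23.
    At 16: no right child.
At 22: go right to 6.
  Visit 6.
  At 6: go left to 12.
    Visit 12.
    At 12: go left to 18.
      18 is a leaf — visit 18.
    At 12: go right to 27.
      Visit 27.
      At 27: no left child.
      At 27: go right to 14.
        14 is a leaf — visit 14.
  At 6: go right to 19.
    19 is a leaf — visit 19.
Full pre-order sequence: 22, 13, 7, 33, 36, 32, 26, 16, 23, 6, 12, 18, 27, 14, 19.

5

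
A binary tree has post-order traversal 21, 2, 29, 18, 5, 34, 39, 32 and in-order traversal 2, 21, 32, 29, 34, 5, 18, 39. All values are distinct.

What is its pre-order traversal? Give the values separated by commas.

The last element of post-order is the root; it splits in-order into left and right subtrees.
Root 32: left subtree has 2 nodes {2, 21}, right has 5 {29, 34, 5, 18, 39}.
  Root 2: left subtree has 0 nodes { }, right has 1 {21}.
  Root 39: left subtree has 4 nodes {29, 34, 5, 18}, right has 0 { }.
    Root 34: left subtree has 1 node {29}, right has 2 {5, 18}.
      Root 5: left subtree has 0 nodes { }, right has 1 {18}.

32, 2, 21, 39, 34, 29, 5, 18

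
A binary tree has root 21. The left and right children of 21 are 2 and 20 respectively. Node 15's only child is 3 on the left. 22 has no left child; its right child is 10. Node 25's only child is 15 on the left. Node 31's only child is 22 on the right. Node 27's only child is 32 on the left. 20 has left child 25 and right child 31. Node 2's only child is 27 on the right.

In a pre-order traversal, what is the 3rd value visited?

Pre-order visits the node, then its left subtree, then its right subtree.
Visit 21.
At 21: go left to 2.
  Visit 2.
  At 2: no left child.
  At 2: go right to 27.
    Visit 27.
    At 27: go left to 32.
      32 is a leaf — visit 32.
    At 27: no right child.
At 21: go right to 20.
  Visit 20.
  At 20: go left to 25.
    Visit 25.
    At 25: go left to 15.
      Visit 15.
      At 15: go left to 3.
        3 is a leaf — visit 3.
      At 15: no right child.
    At 25: no right child.
  At 20: go right to 31.
    Visit 31.
    At 31: no left child.
    At 31: go right to 22.
      Visit 22.
      At 22: no left child.
      At 22: go right to 10.
        10 is a leaf — visit 10.
Full pre-order sequence: 21, 2, 27, 32, 20, 25, 15, 3, 31, 22, 10.

27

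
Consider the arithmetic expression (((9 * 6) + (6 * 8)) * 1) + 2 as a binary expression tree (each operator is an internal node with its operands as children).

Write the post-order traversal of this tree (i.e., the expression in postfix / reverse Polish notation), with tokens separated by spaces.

9 6 * 6 8 * + 1 * 2 +

Post-order on an expression tree gives postfix notation: for each operator, emit left operand, right operand, then the operator.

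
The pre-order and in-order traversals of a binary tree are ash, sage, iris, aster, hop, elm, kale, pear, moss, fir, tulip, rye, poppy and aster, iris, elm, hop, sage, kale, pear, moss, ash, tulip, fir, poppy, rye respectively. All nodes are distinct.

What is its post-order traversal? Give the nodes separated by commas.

aster, elm, hop, iris, moss, pear, kale, sage, tulip, poppy, rye, fir, ash

The first element of pre-order is the root; it splits in-order into left and right subtrees.
Root ash: left subtree has 8 nodes {aster, iris, elm, hop, sage, kale, pear, moss}, right has 4 {tulip, fir, poppy, rye}.
  Root sage: left subtree has 4 nodes {aster, iris, elm, hop}, right has 3 {kale, pear, moss}.
    Root iris: left subtree has 1 node {aster}, right has 2 {elm, hop}.
      Root hop: left subtree has 1 node {elm}, right has 0 { }.
    Root kale: left subtree has 0 nodes { }, right has 2 {pear, moss}.
      Root pear: left subtree has 0 nodes { }, right has 1 {moss}.
  Root fir: left subtree has 1 node {tulip}, right has 2 {poppy, rye}.
    Root rye: left subtree has 1 node {poppy}, right has 0 { }.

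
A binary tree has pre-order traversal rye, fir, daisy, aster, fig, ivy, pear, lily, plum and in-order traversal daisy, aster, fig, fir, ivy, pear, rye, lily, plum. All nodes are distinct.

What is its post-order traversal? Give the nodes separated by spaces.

The first element of pre-order is the root; it splits in-order into left and right subtrees.
Root rye: left subtree has 6 nodes {daisy, aster, fig, fir, ivy, pear}, right has 2 {lily, plum}.
  Root fir: left subtree has 3 nodes {daisy, aster, fig}, right has 2 {ivy, pear}.
    Root daisy: left subtree has 0 nodes { }, right has 2 {aster, fig}.
      Root aster: left subtree has 0 nodes { }, right has 1 {fig}.
    Root ivy: left subtree has 0 nodes { }, right has 1 {pear}.
  Root lily: left subtree has 0 nodes { }, right has 1 {plum}.

fig aster daisy pear ivy fir plum lily rye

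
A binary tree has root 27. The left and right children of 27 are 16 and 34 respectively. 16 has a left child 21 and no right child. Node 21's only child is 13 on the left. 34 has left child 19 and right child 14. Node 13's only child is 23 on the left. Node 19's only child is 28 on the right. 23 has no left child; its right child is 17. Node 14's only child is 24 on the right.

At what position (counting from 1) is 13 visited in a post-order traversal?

Post-order visits the left subtree, then the right subtree, then the node.
At 27: go left to 16.
  At 16: go left to 21.
    At 21: go left to 13.
      At 13: go left to 23.
        At 23: no left child.
        At 23: go right to 17.
          17 is a leaf — visit 17.
        Visit 23.
      At 13: no right child.
      Visit 13.
    At 21: no right child.
    Visit 21.
  At 16: no right child.
  Visit 16.
At 27: go right to 34.
  At 34: go left to 19.
    At 19: no left child.
    At 19: go right to 28.
      28 is a leaf — visit 28.
    Visit 19.
  At 34: go right to 14.
    At 14: no left child.
    At 14: go right to 24.
      24 is a leaf — visit 24.
    Visit 14.
  Visit 34.
Visit 27.
Full post-order sequence: 17, 23, 13, 21, 16, 28, 19, 24, 14, 34, 27.

3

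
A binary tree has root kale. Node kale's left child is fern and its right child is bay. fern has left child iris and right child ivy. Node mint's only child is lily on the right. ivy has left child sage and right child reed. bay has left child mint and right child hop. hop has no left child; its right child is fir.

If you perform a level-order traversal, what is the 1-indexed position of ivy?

Level-order visits nodes level by level from the root, left to right within each level.
Level 0: kale
Level 1: fern, bay
Level 2: iris, ivy, mint, hop
Level 3: sage, reed, lily, fir
Full level-order sequence: kale, fern, bay, iris, ivy, mint, hop, sage, reed, lily, fir.

5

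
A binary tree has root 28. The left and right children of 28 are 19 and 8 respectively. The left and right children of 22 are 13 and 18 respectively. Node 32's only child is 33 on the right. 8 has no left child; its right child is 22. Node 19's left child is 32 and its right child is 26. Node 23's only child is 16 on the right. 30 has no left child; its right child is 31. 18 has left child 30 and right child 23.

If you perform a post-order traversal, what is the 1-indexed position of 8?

12

Post-order visits the left subtree, then the right subtree, then the node.
At 28: go left to 19.
  At 19: go left to 32.
    At 32: no left child.
    At 32: go right to 33.
      33 is a leaf — visit 33.
    Visit 32.
  At 19: go right to 26.
    26 is a leaf — visit 26.
  Visit 19.
At 28: go right to 8.
  At 8: no left child.
  At 8: go right to 22.
    At 22: go left to 13.
      13 is a leaf — visit 13.
    At 22: go right to 18.
      At 18: go left to 30.
        At 30: no left child.
        At 30: go right to 31.
          31 is a leaf — visit 31.
        Visit 30.
      At 18: go right to 23.
        At 23: no left child.
        At 23: go right to 16.
          16 is a leaf — visit 16.
        Visit 23.
      Visit 18.
    Visit 22.
  Visit 8.
Visit 28.
Full post-order sequence: 33, 32, 26, 19, 13, 31, 30, 16, 23, 18, 22, 8, 28.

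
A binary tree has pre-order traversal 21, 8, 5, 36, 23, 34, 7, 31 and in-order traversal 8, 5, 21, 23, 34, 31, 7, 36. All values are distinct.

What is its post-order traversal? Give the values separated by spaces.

5 8 31 7 34 23 36 21

The first element of pre-order is the root; it splits in-order into left and right subtrees.
Root 21: left subtree has 2 nodes {8, 5}, right has 5 {23, 34, 31, 7, 36}.
  Root 8: left subtree has 0 nodes { }, right has 1 {5}.
  Root 36: left subtree has 4 nodes {23, 34, 31, 7}, right has 0 { }.
    Root 23: left subtree has 0 nodes { }, right has 3 {34, 31, 7}.
      Root 34: left subtree has 0 nodes { }, right has 2 {31, 7}.
        Root 7: left subtree has 1 node {31}, right has 0 { }.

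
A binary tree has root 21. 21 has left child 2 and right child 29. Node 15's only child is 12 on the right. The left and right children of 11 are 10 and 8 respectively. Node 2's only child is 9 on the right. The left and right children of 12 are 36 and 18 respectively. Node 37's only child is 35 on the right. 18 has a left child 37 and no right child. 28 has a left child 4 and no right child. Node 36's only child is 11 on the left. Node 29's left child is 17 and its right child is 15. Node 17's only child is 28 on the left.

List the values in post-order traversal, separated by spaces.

9 2 4 28 17 10 8 11 36 35 37 18 12 15 29 21

Post-order visits the left subtree, then the right subtree, then the node.
At 21: go left to 2.
  At 2: no left child.
  At 2: go right to 9.
    9 is a leaf — visit 9.
  Visit 2.
At 21: go right to 29.
  At 29: go left to 17.
    At 17: go left to 28.
      At 28: go left to 4.
        4 is a leaf — visit 4.
      At 28: no right child.
      Visit 28.
    At 17: no right child.
    Visit 17.
  At 29: go right to 15.
    At 15: no left child.
    At 15: go right to 12.
      At 12: go left to 36.
        At 36: go left to 11.
          At 11: go left to 10.
            10 is a leaf — visit 10.
          At 11: go right to 8.
            8 is a leaf — visit 8.
          Visit 11.
        At 36: no right child.
        Visit 36.
      At 12: go right to 18.
        At 18: go left to 37.
          At 37: no left child.
          At 37: go right to 35.
            35 is a leaf — visit 35.
          Visit 37.
        At 18: no right child.
        Visit 18.
      Visit 12.
    Visit 15.
  Visit 29.
Visit 21.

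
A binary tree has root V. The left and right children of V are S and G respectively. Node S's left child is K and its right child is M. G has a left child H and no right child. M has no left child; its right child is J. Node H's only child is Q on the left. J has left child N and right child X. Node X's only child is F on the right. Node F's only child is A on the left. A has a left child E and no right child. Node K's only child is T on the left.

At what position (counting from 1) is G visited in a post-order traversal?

Post-order visits the left subtree, then the right subtree, then the node.
At V: go left to S.
  At S: go left to K.
    At K: go left to T.
      T is a leaf — visit T.
    At K: no right child.
    Visit K.
  At S: go right to M.
    At M: no left child.
    At M: go right to J.
      At J: go left to N.
        N is a leaf — visit N.
      At J: go right to X.
        At X: no left child.
        At X: go right to F.
          At F: go left to A.
            At A: go left to E.
              E is a leaf — visit E.
            At A: no right child.
            Visit A.
          At F: no right child.
          Visit F.
        Visit X.
      Visit J.
    Visit M.
  Visit S.
At V: go right to G.
  At G: go left to H.
    At H: go left to Q.
      Q is a leaf — visit Q.
    At H: no right child.
    Visit H.
  At G: no right child.
  Visit G.
Visit V.
Full post-order sequence: T, K, N, E, A, F, X, J, M, S, Q, H, G, V.

13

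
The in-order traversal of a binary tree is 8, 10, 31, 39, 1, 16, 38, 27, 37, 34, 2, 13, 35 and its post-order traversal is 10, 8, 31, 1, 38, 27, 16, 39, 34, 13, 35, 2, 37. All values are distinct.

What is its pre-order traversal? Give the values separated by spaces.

37 39 31 8 10 16 1 27 38 2 34 35 13

The last element of post-order is the root; it splits in-order into left and right subtrees.
Root 37: left subtree has 8 nodes {8, 10, 31, 39, 1, 16, 38, 27}, right has 4 {34, 2, 13, 35}.
  Root 39: left subtree has 3 nodes {8, 10, 31}, right has 4 {1, 16, 38, 27}.
    Root 31: left subtree has 2 nodes {8, 10}, right has 0 { }.
      Root 8: left subtree has 0 nodes { }, right has 1 {10}.
    Root 16: left subtree has 1 node {1}, right has 2 {38, 27}.
      Root 27: left subtree has 1 node {38}, right has 0 { }.
  Root 2: left subtree has 1 node {34}, right has 2 {13, 35}.
    Root 35: left subtree has 1 node {13}, right has 0 { }.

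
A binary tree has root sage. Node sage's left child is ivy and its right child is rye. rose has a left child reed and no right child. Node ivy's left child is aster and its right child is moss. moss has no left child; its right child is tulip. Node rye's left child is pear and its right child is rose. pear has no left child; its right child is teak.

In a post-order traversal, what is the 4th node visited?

ivy

Post-order visits the left subtree, then the right subtree, then the node.
At sage: go left to ivy.
  At ivy: go left to aster.
    aster is a leaf — visit aster.
  At ivy: go right to moss.
    At moss: no left child.
    At moss: go right to tulip.
      tulip is a leaf — visit tulip.
    Visit moss.
  Visit ivy.
At sage: go right to rye.
  At rye: go left to pear.
    At pear: no left child.
    At pear: go right to teak.
      teak is a leaf — visit teak.
    Visit pear.
  At rye: go right to rose.
    At rose: go left to reed.
      reed is a leaf — visit reed.
    At rose: no right child.
    Visit rose.
  Visit rye.
Visit sage.
Full post-order sequence: aster, tulip, moss, ivy, teak, pear, reed, rose, rye, sage.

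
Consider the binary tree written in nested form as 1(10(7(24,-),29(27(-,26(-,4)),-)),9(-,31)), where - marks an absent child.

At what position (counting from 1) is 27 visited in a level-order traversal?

Level-order visits nodes level by level from the root, left to right within each level.
Level 0: 1
Level 1: 10, 9
Level 2: 7, 29, 31
Level 3: 24, 27
Level 4: 26
Level 5: 4
Full level-order sequence: 1, 10, 9, 7, 29, 31, 24, 27, 26, 4.

8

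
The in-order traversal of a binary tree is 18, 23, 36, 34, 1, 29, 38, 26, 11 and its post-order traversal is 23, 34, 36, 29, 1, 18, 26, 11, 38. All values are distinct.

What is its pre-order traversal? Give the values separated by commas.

38, 18, 1, 36, 23, 34, 29, 11, 26

The last element of post-order is the root; it splits in-order into left and right subtrees.
Root 38: left subtree has 6 nodes {18, 23, 36, 34, 1, 29}, right has 2 {26, 11}.
  Root 18: left subtree has 0 nodes { }, right has 5 {23, 36, 34, 1, 29}.
    Root 1: left subtree has 3 nodes {23, 36, 34}, right has 1 {29}.
      Root 36: left subtree has 1 node {23}, right has 1 {34}.
  Root 11: left subtree has 1 node {26}, right has 0 { }.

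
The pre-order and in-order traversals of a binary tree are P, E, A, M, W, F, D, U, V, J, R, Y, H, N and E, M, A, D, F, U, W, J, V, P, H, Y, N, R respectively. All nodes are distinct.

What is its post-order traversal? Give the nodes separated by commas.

The first element of pre-order is the root; it splits in-order into left and right subtrees.
Root P: left subtree has 9 nodes {E, M, A, D, F, U, W, J, V}, right has 4 {H, Y, N, R}.
  Root E: left subtree has 0 nodes { }, right has 8 {M, A, D, F, U, W, J, V}.
    Root A: left subtree has 1 node {M}, right has 6 {D, F, U, W, J, V}.
      Root W: left subtree has 3 nodes {D, F, U}, right has 2 {J, V}.
        Root F: left subtree has 1 node {D}, right has 1 {U}.
        Root V: left subtree has 1 node {J}, right has 0 { }.
  Root R: left subtree has 3 nodes {H, Y, N}, right has 0 { }.
    Root Y: left subtree has 1 node {H}, right has 1 {N}.

M, D, U, F, J, V, W, A, E, H, N, Y, R, P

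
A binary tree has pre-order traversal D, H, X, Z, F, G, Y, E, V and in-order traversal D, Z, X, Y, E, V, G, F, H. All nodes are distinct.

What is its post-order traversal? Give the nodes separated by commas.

The first element of pre-order is the root; it splits in-order into left and right subtrees.
Root D: left subtree has 0 nodes { }, right has 8 {Z, X, Y, E, V, G, F, H}.
  Root H: left subtree has 7 nodes {Z, X, Y, E, V, G, F}, right has 0 { }.
    Root X: left subtree has 1 node {Z}, right has 5 {Y, E, V, G, F}.
      Root F: left subtree has 4 nodes {Y, E, V, G}, right has 0 { }.
        Root G: left subtree has 3 nodes {Y, E, V}, right has 0 { }.
          Root Y: left subtree has 0 nodes { }, right has 2 {E, V}.
            Root E: left subtree has 0 nodes { }, right has 1 {V}.

Z, V, E, Y, G, F, X, H, D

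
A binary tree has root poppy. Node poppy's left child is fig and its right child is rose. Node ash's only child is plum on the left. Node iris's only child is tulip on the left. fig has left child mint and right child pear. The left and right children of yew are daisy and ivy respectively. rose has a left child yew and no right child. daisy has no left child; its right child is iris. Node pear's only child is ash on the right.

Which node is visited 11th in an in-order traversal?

ivy

In-order visits the left subtree, then the node, then the right subtree.
At poppy: go left to fig.
  At fig: go left to mint.
    mint is a leaf — visit mint.
  Visit fig.
  At fig: go right to pear.
    At pear: no left child.
    Visit pear.
    At pear: go right to ash.
      At ash: go left to plum.
        plum is a leaf — visit plum.
      Visit ash.
      At ash: no right child.
Visit poppy.
At poppy: go right to rose.
  At rose: go left to yew.
    At yew: go left to daisy.
      At daisy: no left child.
      Visit daisy.
      At daisy: go right to iris.
        At iris: go left to tulip.
          tulip is a leaf — visit tulip.
        Visit iris.
        At iris: no right child.
    Visit yew.
    At yew: go right to ivy.
      ivy is a leaf — visit ivy.
  Visit rose.
  At rose: no right child.
Full in-order sequence: mint, fig, pear, plum, ash, poppy, daisy, tulip, iris, yew, ivy, rose.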